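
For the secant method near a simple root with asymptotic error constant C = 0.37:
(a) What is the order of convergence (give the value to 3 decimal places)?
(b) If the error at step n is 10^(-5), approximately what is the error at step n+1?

(a) Secant method has superlinear convergence with order φ = (1+√5)/2 ≈ 1.618.
    This means |e_{n+1}| ≈ C|e_n|^1.618.

(b) With |e_n| = 10^(-5) and C = 0.37:
    |e_{n+1}| ≈ 0.37 × (10^(-5))^1.618 = 0.37 × 10^(-8.09)

(a) ≈ 1.618 (golden ratio); (b) |e_{n+1}| ≈ 3.006e-09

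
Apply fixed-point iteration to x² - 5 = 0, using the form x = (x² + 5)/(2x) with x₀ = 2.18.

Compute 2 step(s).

Equation: x² - 5 = 0
Fixed-point form: x = (x² + 5)/(2x)
x₀ = 2.18

x_1 = g(2.180000) = 2.236789
x_2 = g(2.236789) = 2.236068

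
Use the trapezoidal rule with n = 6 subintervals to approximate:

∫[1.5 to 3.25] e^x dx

f(x) = e^x
a = 1.5, b = 3.25, n = 6
h = (b - a)/n = 0.291667

Trapezoidal rule: (h/2)[f(x₀) + 2f(x₁) + 2f(x₂) + ... + f(xₙ)]

x_0 = 1.5000, f(x_0) = 4.481689, coefficient = 1
x_1 = 1.7917, f(x_1) = 5.999443, coefficient = 2
x_2 = 2.0833, f(x_2) = 8.031195, coefficient = 2
x_3 = 2.3750, f(x_3) = 10.751013, coefficient = 2
x_4 = 2.6667, f(x_4) = 14.391916, coefficient = 2
x_5 = 2.9583, f(x_5) = 19.265835, coefficient = 2
x_6 = 3.2500, f(x_6) = 25.790340, coefficient = 1

I ≈ (0.291667/2) × 147.150834 = 21.459497
Exact value: 21.308651
Error: 0.150846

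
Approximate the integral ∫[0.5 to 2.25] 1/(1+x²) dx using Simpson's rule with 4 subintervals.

f(x) = 1/(1+x²)
a = 0.5, b = 2.25, n = 4
h = (b - a)/n = 0.437500

Simpson's rule: (h/3)[f(x₀) + 4f(x₁) + 2f(x₂) + ... + f(xₙ)]

x_0 = 0.5000, f(x_0) = 0.800000, coefficient = 1
x_1 = 0.9375, f(x_1) = 0.532225, coefficient = 4
x_2 = 1.3750, f(x_2) = 0.345946, coefficient = 2
x_3 = 1.8125, f(x_3) = 0.233364, coefficient = 4
x_4 = 2.2500, f(x_4) = 0.164948, coefficient = 1

I ≈ (0.437500/3) × 4.719193 = 0.688216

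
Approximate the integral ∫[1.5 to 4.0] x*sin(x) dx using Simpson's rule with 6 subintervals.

f(x) = x*sin(x)
a = 1.5, b = 4.0, n = 6
h = (b - a)/n = 0.416667

Simpson's rule: (h/3)[f(x₀) + 4f(x₁) + 2f(x₂) + ... + f(xₙ)]

x_0 = 1.5000, f(x_0) = 1.496242, coefficient = 1
x_1 = 1.9167, f(x_1) = 1.803163, coefficient = 4
x_2 = 2.3333, f(x_2) = 1.687200, coefficient = 2
x_3 = 2.7500, f(x_3) = 1.049568, coefficient = 4
x_4 = 3.1667, f(x_4) = -0.079393, coefficient = 2
x_5 = 3.5833, f(x_5) = -1.531924, coefficient = 4
x_6 = 4.0000, f(x_6) = -3.027210, coefficient = 1

I ≈ (0.416667/3) × 6.967875 = 0.967760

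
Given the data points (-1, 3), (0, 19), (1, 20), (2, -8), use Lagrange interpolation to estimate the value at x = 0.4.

Lagrange interpolation formula:
P(x) = Σ yᵢ × Lᵢ(x)
where Lᵢ(x) = Π_{j≠i} (x - xⱼ)/(xᵢ - xⱼ)

L_0(0.4) = (0.4 - 0)/(-1 - 0) × (0.4 - 1)/(-1 - 1) × (0.4 - 2)/(-1 - 2) = -0.064000
L_1(0.4) = (0.4 - (-1))/(0 - (-1)) × (0.4 - 1)/(0 - 1) × (0.4 - 2)/(0 - 2) = 0.672000
L_2(0.4) = (0.4 - (-1))/(1 - (-1)) × (0.4 - 0)/(1 - 0) × (0.4 - 2)/(1 - 2) = 0.448000
L_3(0.4) = (0.4 - (-1))/(2 - (-1)) × (0.4 - 0)/(2 - 0) × (0.4 - 1)/(2 - 1) = -0.056000

P(0.4) = 3×L_0(0.4) + 19×L_1(0.4) + 20×L_2(0.4) + (-8)×L_3(0.4)
P(0.4) = 21.984000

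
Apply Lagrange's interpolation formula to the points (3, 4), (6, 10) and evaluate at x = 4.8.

Lagrange interpolation formula:
P(x) = Σ yᵢ × Lᵢ(x)
where Lᵢ(x) = Π_{j≠i} (x - xⱼ)/(xᵢ - xⱼ)

L_0(4.8) = (4.8 - 6)/(3 - 6) = 0.400000
L_1(4.8) = (4.8 - 3)/(6 - 3) = 0.600000

P(4.8) = 4×L_0(4.8) + 10×L_1(4.8)
P(4.8) = 7.600000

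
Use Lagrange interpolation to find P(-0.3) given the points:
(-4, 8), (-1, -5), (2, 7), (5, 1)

Lagrange interpolation formula:
P(x) = Σ yᵢ × Lᵢ(x)
where Lᵢ(x) = Π_{j≠i} (x - xⱼ)/(xᵢ - xⱼ)

L_0(-0.3) = (-0.3 - (-1))/(-4 - (-1)) × (-0.3 - 2)/(-4 - 2) × (-0.3 - 5)/(-4 - 5) = -0.052673
L_1(-0.3) = (-0.3 - (-4))/(-1 - (-4)) × (-0.3 - 2)/(-1 - 2) × (-0.3 - 5)/(-1 - 5) = 0.835241
L_2(-0.3) = (-0.3 - (-4))/(2 - (-4)) × (-0.3 - (-1))/(2 - (-1)) × (-0.3 - 5)/(2 - 5) = 0.254204
L_3(-0.3) = (-0.3 - (-4))/(5 - (-4)) × (-0.3 - (-1))/(5 - (-1)) × (-0.3 - 2)/(5 - 2) = -0.036772

P(-0.3) = 8×L_0(-0.3) + (-5)×L_1(-0.3) + 7×L_2(-0.3) + 1×L_3(-0.3)
P(-0.3) = -2.854932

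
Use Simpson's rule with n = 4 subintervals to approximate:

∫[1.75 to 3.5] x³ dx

f(x) = x³
a = 1.75, b = 3.5, n = 4
h = (b - a)/n = 0.437500

Simpson's rule: (h/3)[f(x₀) + 4f(x₁) + 2f(x₂) + ... + f(xₙ)]

x_0 = 1.7500, f(x_0) = 5.359375, coefficient = 1
x_1 = 2.1875, f(x_1) = 10.467529, coefficient = 4
x_2 = 2.6250, f(x_2) = 18.087891, coefficient = 2
x_3 = 3.0625, f(x_3) = 28.722900, coefficient = 4
x_4 = 3.5000, f(x_4) = 42.875000, coefficient = 1

I ≈ (0.437500/3) × 241.171875 = 35.170898
Exact value: 35.170898
Error: 0.000000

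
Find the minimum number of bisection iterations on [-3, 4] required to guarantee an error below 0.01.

We need (b-a)/2^n ≤ 0.01
(4 - (-3))/2^n ≤ 0.01
7/2^n ≤ 0.01
2^n ≥ 700
n ≥ log₂(700) = 9.45
n ≥ 10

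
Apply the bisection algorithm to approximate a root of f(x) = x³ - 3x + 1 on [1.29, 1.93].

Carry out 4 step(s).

f(x) = x³ - 3x + 1
Initial interval: [1.29, 1.93]

Iteration 1:
  c_1 = (1.290000 + 1.930000)/2 = 1.610000
  f(c_1) = f(1.610000) = 0.343281
  f(a) × f(c) < 0, new interval: [1.290000, 1.610000]
Iteration 2:
  c_2 = (1.290000 + 1.610000)/2 = 1.450000
  f(c_2) = f(1.450000) = -0.301375
  f(a) × f(c) ≥ 0, new interval: [1.450000, 1.610000]
Iteration 3:
  c_3 = (1.450000 + 1.610000)/2 = 1.530000
  f(c_3) = f(1.530000) = -0.008423
  f(a) × f(c) ≥ 0, new interval: [1.530000, 1.610000]
Iteration 4:
  c_4 = (1.530000 + 1.610000)/2 = 1.570000
  f(c_4) = f(1.570000) = 0.159893
  f(a) × f(c) < 0, new interval: [1.530000, 1.570000]

After 4 iteration(s), the approximation is c_4 = 1.570000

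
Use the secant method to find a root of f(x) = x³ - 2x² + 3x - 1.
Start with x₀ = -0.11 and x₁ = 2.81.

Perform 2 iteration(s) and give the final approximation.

f(x) = x³ - 2x² + 3x - 1
x₀ = -0.11, x₁ = 2.81

Secant formula: x_{n+1} = x_n - f(x_n)(x_n - x_{n-1})/(f(x_n) - f(x_{n-1}))

Iteration 1:
  f(-0.110000) = -1.355531
  f(2.810000) = 13.825841
  x_2 = 2.810000 - 13.825841×(2.810000 - (-0.110000))/(13.825841 - (-1.355531))
       = 0.150724
Iteration 2:
  f(2.810000) = 13.825841
  f(0.150724) = -0.589839
  x_3 = 0.150724 - (-0.589839)×(0.150724 - 2.810000)/(-0.589839 - 13.825841)
       = 0.259532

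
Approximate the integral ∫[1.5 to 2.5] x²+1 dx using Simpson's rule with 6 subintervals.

f(x) = x²+1
a = 1.5, b = 2.5, n = 6
h = (b - a)/n = 0.166667

Simpson's rule: (h/3)[f(x₀) + 4f(x₁) + 2f(x₂) + ... + f(xₙ)]

x_0 = 1.5000, f(x_0) = 3.250000, coefficient = 1
x_1 = 1.6667, f(x_1) = 3.777778, coefficient = 4
x_2 = 1.8333, f(x_2) = 4.361111, coefficient = 2
x_3 = 2.0000, f(x_3) = 5.000000, coefficient = 4
x_4 = 2.1667, f(x_4) = 5.694444, coefficient = 2
x_5 = 2.3333, f(x_5) = 6.444444, coefficient = 4
x_6 = 2.5000, f(x_6) = 7.250000, coefficient = 1

I ≈ (0.166667/3) × 91.500000 = 5.083333
Exact value: 5.083333
Error: 0.000000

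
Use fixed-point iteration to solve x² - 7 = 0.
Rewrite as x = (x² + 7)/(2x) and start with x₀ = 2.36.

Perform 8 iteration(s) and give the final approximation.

Equation: x² - 7 = 0
Fixed-point form: x = (x² + 7)/(2x)
x₀ = 2.36

x_1 = g(2.360000) = 2.663051
x_2 = g(2.663051) = 2.645808
x_3 = g(2.645808) = 2.645751
x_4 = g(2.645751) = 2.645751
x_5 = g(2.645751) = 2.645751
x_6 = g(2.645751) = 2.645751
x_7 = g(2.645751) = 2.645751
x_8 = g(2.645751) = 2.645751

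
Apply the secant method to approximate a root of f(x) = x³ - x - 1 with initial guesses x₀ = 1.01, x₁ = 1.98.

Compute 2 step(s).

f(x) = x³ - x - 1
x₀ = 1.01, x₁ = 1.98

Secant formula: x_{n+1} = x_n - f(x_n)(x_n - x_{n-1})/(f(x_n) - f(x_{n-1}))

Iteration 1:
  f(1.010000) = -0.979699
  f(1.980000) = 4.782392
  x_2 = 1.980000 - 4.782392×(1.980000 - 1.010000)/(4.782392 - (-0.979699))
       = 1.174924
Iteration 2:
  f(1.980000) = 4.782392
  f(1.174924) = -0.553004
  x_3 = 1.174924 - (-0.553004)×(1.174924 - 1.980000)/(-0.553004 - 4.782392)
       = 1.258369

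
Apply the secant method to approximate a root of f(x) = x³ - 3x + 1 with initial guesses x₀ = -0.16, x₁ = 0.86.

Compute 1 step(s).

f(x) = x³ - 3x + 1
x₀ = -0.16, x₁ = 0.86

Secant formula: x_{n+1} = x_n - f(x_n)(x_n - x_{n-1})/(f(x_n) - f(x_{n-1}))

Iteration 1:
  f(-0.160000) = 1.475904
  f(0.860000) = -0.943944
  x_2 = 0.860000 - (-0.943944)×(0.860000 - (-0.160000))/(-0.943944 - 1.475904)
       = 0.462114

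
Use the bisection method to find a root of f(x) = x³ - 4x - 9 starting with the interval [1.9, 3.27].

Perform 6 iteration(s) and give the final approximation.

f(x) = x³ - 4x - 9
Initial interval: [1.9, 3.27]

Iteration 1:
  c_1 = (1.900000 + 3.270000)/2 = 2.585000
  f(c_1) = f(2.585000) = -2.066448
  f(a) × f(c) ≥ 0, new interval: [2.585000, 3.270000]
Iteration 2:
  c_2 = (2.585000 + 3.270000)/2 = 2.927500
  f(c_2) = f(2.927500) = 4.379425
  f(a) × f(c) < 0, new interval: [2.585000, 2.927500]
Iteration 3:
  c_3 = (2.585000 + 2.927500)/2 = 2.756250
  f(c_3) = f(2.756250) = 0.913994
  f(a) × f(c) < 0, new interval: [2.585000, 2.756250]
Iteration 4:
  c_4 = (2.585000 + 2.756250)/2 = 2.670625
  f(c_4) = f(2.670625) = -0.634967
  f(a) × f(c) ≥ 0, new interval: [2.670625, 2.756250]
Iteration 5:
  c_5 = (2.670625 + 2.756250)/2 = 2.713438
  f(c_5) = f(2.713438) = 0.124593
  f(a) × f(c) < 0, new interval: [2.670625, 2.713438]
Iteration 6:
  c_6 = (2.670625 + 2.713438)/2 = 2.692031
  f(c_6) = f(2.692031) = -0.258888
  f(a) × f(c) ≥ 0, new interval: [2.692031, 2.713438]

After 6 iteration(s), the approximation is c_6 = 2.692031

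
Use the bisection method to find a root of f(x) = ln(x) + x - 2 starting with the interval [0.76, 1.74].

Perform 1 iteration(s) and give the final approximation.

f(x) = ln(x) + x - 2
Initial interval: [0.76, 1.74]

Iteration 1:
  c_1 = (0.760000 + 1.740000)/2 = 1.250000
  f(c_1) = f(1.250000) = -0.526856
  f(a) × f(c) ≥ 0, new interval: [1.250000, 1.740000]

After 1 iteration(s), the approximation is c_1 = 1.250000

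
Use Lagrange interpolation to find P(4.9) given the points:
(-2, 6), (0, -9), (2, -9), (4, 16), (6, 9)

Lagrange interpolation formula:
P(x) = Σ yᵢ × Lᵢ(x)
where Lᵢ(x) = Π_{j≠i} (x - xⱼ)/(xᵢ - xⱼ)

L_0(4.9) = (4.9 - 0)/(-2 - 0) × (4.9 - 2)/(-2 - 2) × (4.9 - 4)/(-2 - 4) × (4.9 - 6)/(-2 - 6) = -0.036635
L_1(4.9) = (4.9 - (-2))/(0 - (-2)) × (4.9 - 2)/(0 - 2) × (4.9 - 4)/(0 - 4) × (4.9 - 6)/(0 - 6) = 0.206353
L_2(4.9) = (4.9 - (-2))/(2 - (-2)) × (4.9 - 0)/(2 - 0) × (4.9 - 4)/(2 - 4) × (4.9 - 6)/(2 - 6) = -0.522998
L_3(4.9) = (4.9 - (-2))/(4 - (-2)) × (4.9 - 0)/(4 - 0) × (4.9 - 2)/(4 - 2) × (4.9 - 6)/(4 - 6) = 1.123478
L_4(4.9) = (4.9 - (-2))/(6 - (-2)) × (4.9 - 0)/(6 - 0) × (4.9 - 2)/(6 - 2) × (4.9 - 4)/(6 - 4) = 0.229802

P(4.9) = 6×L_0(4.9) + (-9)×L_1(4.9) + (-9)×L_2(4.9) + 16×L_3(4.9) + 9×L_4(4.9)
P(4.9) = 22.673868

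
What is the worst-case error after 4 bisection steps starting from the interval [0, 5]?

Bisection error bound: |error| ≤ (b-a)/2^n
|error| ≤ (5 - 0)/2^4 = 5/2^4
|error| ≤ 0.3125000000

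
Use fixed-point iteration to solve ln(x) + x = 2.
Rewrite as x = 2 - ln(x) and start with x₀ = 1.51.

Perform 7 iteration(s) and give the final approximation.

Equation: ln(x) + x = 2
Fixed-point form: x = 2 - ln(x)
x₀ = 1.51

x_1 = g(1.510000) = 1.587890
x_2 = g(1.587890) = 1.537594
x_3 = g(1.537594) = 1.569781
x_4 = g(1.569781) = 1.549064
x_5 = g(1.549064) = 1.562349
x_6 = g(1.562349) = 1.553809
x_7 = g(1.553809) = 1.559290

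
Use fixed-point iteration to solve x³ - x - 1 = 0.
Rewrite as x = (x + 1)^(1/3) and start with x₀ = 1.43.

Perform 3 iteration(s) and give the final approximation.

Equation: x³ - x - 1 = 0
Fixed-point form: x = (x + 1)^(1/3)
x₀ = 1.43

x_1 = g(1.430000) = 1.344421
x_2 = g(1.344421) = 1.328450
x_3 = g(1.328450) = 1.325426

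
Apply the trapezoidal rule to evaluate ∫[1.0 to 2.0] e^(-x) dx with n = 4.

f(x) = e^(-x)
a = 1.0, b = 2.0, n = 4
h = (b - a)/n = 0.250000

Trapezoidal rule: (h/2)[f(x₀) + 2f(x₁) + 2f(x₂) + ... + f(xₙ)]

x_0 = 1.0000, f(x_0) = 0.367879, coefficient = 1
x_1 = 1.2500, f(x_1) = 0.286505, coefficient = 2
x_2 = 1.5000, f(x_2) = 0.223130, coefficient = 2
x_3 = 1.7500, f(x_3) = 0.173774, coefficient = 2
x_4 = 2.0000, f(x_4) = 0.135335, coefficient = 1

I ≈ (0.250000/2) × 1.870033 = 0.233754
Exact value: 0.232544
Error: 0.001210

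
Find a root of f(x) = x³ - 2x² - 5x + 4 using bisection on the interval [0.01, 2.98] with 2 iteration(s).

f(x) = x³ - 2x² - 5x + 4
Initial interval: [0.01, 2.98]

Iteration 1:
  c_1 = (0.010000 + 2.980000)/2 = 1.495000
  f(c_1) = f(1.495000) = -4.603688
  f(a) × f(c) < 0, new interval: [0.010000, 1.495000]
Iteration 2:
  c_2 = (0.010000 + 1.495000)/2 = 0.752500
  f(c_2) = f(0.752500) = -0.468905
  f(a) × f(c) < 0, new interval: [0.010000, 0.752500]

After 2 iteration(s), the approximation is c_2 = 0.752500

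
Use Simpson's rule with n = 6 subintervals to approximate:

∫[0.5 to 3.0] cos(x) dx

f(x) = cos(x)
a = 0.5, b = 3.0, n = 6
h = (b - a)/n = 0.416667

Simpson's rule: (h/3)[f(x₀) + 4f(x₁) + 2f(x₂) + ... + f(xₙ)]

x_0 = 0.5000, f(x_0) = 0.877583, coefficient = 1
x_1 = 0.9167, f(x_1) = 0.608469, coefficient = 4
x_2 = 1.3333, f(x_2) = 0.235238, coefficient = 2
x_3 = 1.7500, f(x_3) = -0.178246, coefficient = 4
x_4 = 2.1667, f(x_4) = -0.561229, coefficient = 2
x_5 = 2.5833, f(x_5) = -0.848178, coefficient = 4
x_6 = 3.0000, f(x_6) = -0.989992, coefficient = 1

I ≈ (0.416667/3) × -2.436216 = -0.338363
Exact value: -0.338306
Error: 0.000058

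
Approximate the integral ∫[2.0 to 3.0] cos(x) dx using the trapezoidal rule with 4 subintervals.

f(x) = cos(x)
a = 2.0, b = 3.0, n = 4
h = (b - a)/n = 0.250000

Trapezoidal rule: (h/2)[f(x₀) + 2f(x₁) + 2f(x₂) + ... + f(xₙ)]

x_0 = 2.0000, f(x_0) = -0.416147, coefficient = 1
x_1 = 2.2500, f(x_1) = -0.628174, coefficient = 2
x_2 = 2.5000, f(x_2) = -0.801144, coefficient = 2
x_3 = 2.7500, f(x_3) = -0.924302, coefficient = 2
x_4 = 3.0000, f(x_4) = -0.989992, coefficient = 1

I ≈ (0.250000/2) × -6.113379 = -0.764172
Exact value: -0.768177
Error: 0.004005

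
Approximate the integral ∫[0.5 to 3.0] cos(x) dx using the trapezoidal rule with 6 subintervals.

f(x) = cos(x)
a = 0.5, b = 3.0, n = 6
h = (b - a)/n = 0.416667

Trapezoidal rule: (h/2)[f(x₀) + 2f(x₁) + 2f(x₂) + ... + f(xₙ)]

x_0 = 0.5000, f(x_0) = 0.877583, coefficient = 1
x_1 = 0.9167, f(x_1) = 0.608469, coefficient = 2
x_2 = 1.3333, f(x_2) = 0.235238, coefficient = 2
x_3 = 1.7500, f(x_3) = -0.178246, coefficient = 2
x_4 = 2.1667, f(x_4) = -0.561229, coefficient = 2
x_5 = 2.5833, f(x_5) = -0.848178, coefficient = 2
x_6 = 3.0000, f(x_6) = -0.989992, coefficient = 1

I ≈ (0.416667/2) × -1.600305 = -0.333397
Exact value: -0.338306
Error: 0.004909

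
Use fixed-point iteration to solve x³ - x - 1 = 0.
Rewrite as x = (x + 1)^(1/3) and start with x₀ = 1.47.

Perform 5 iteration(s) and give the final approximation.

Equation: x³ - x - 1 = 0
Fixed-point form: x = (x + 1)^(1/3)
x₀ = 1.47

x_1 = g(1.470000) = 1.351758
x_2 = g(1.351758) = 1.329834
x_3 = g(1.329834) = 1.325689
x_4 = g(1.325689) = 1.324902
x_5 = g(1.324902) = 1.324753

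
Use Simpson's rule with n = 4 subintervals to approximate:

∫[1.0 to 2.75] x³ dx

f(x) = x³
a = 1.0, b = 2.75, n = 4
h = (b - a)/n = 0.437500

Simpson's rule: (h/3)[f(x₀) + 4f(x₁) + 2f(x₂) + ... + f(xₙ)]

x_0 = 1.0000, f(x_0) = 1.000000, coefficient = 1
x_1 = 1.4375, f(x_1) = 2.970459, coefficient = 4
x_2 = 1.8750, f(x_2) = 6.591797, coefficient = 2
x_3 = 2.3125, f(x_3) = 12.366455, coefficient = 4
x_4 = 2.7500, f(x_4) = 20.796875, coefficient = 1

I ≈ (0.437500/3) × 96.328125 = 14.047852
Exact value: 14.047852
Error: 0.000000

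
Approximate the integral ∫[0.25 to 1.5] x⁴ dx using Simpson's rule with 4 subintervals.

f(x) = x⁴
a = 0.25, b = 1.5, n = 4
h = (b - a)/n = 0.312500

Simpson's rule: (h/3)[f(x₀) + 4f(x₁) + 2f(x₂) + ... + f(xₙ)]

x_0 = 0.2500, f(x_0) = 0.003906, coefficient = 1
x_1 = 0.5625, f(x_1) = 0.100113, coefficient = 4
x_2 = 0.8750, f(x_2) = 0.586182, coefficient = 2
x_3 = 1.1875, f(x_3) = 1.988541, coefficient = 4
x_4 = 1.5000, f(x_4) = 5.062500, coefficient = 1

I ≈ (0.312500/3) × 14.593384 = 1.520144
Exact value: 1.518555
Error: 0.001589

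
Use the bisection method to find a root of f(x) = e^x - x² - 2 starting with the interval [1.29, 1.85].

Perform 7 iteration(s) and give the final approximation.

f(x) = e^x - x² - 2
Initial interval: [1.29, 1.85]

Iteration 1:
  c_1 = (1.290000 + 1.850000)/2 = 1.570000
  f(c_1) = f(1.570000) = 0.341748
  f(a) × f(c) < 0, new interval: [1.290000, 1.570000]
Iteration 2:
  c_2 = (1.290000 + 1.570000)/2 = 1.430000
  f(c_2) = f(1.430000) = 0.133799
  f(a) × f(c) < 0, new interval: [1.290000, 1.430000]
Iteration 3:
  c_3 = (1.290000 + 1.430000)/2 = 1.360000
  f(c_3) = f(1.360000) = 0.046593
  f(a) × f(c) < 0, new interval: [1.290000, 1.360000]
Iteration 4:
  c_4 = (1.290000 + 1.360000)/2 = 1.325000
  f(c_4) = f(1.325000) = 0.006560
  f(a) × f(c) < 0, new interval: [1.290000, 1.325000]
Iteration 5:
  c_5 = (1.290000 + 1.325000)/2 = 1.307500
  f(c_5) = f(1.307500) = -0.012636
  f(a) × f(c) ≥ 0, new interval: [1.307500, 1.325000]
Iteration 6:
  c_6 = (1.307500 + 1.325000)/2 = 1.316250
  f(c_6) = f(1.316250) = -0.003104
  f(a) × f(c) ≥ 0, new interval: [1.316250, 1.325000]
Iteration 7:
  c_7 = (1.316250 + 1.325000)/2 = 1.320625
  f(c_7) = f(1.320625) = 0.001711
  f(a) × f(c) < 0, new interval: [1.316250, 1.320625]

After 7 iteration(s), the approximation is c_7 = 1.320625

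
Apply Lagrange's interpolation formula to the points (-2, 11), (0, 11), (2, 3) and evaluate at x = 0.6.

Lagrange interpolation formula:
P(x) = Σ yᵢ × Lᵢ(x)
where Lᵢ(x) = Π_{j≠i} (x - xⱼ)/(xᵢ - xⱼ)

L_0(0.6) = (0.6 - 0)/(-2 - 0) × (0.6 - 2)/(-2 - 2) = -0.105000
L_1(0.6) = (0.6 - (-2))/(0 - (-2)) × (0.6 - 2)/(0 - 2) = 0.910000
L_2(0.6) = (0.6 - (-2))/(2 - (-2)) × (0.6 - 0)/(2 - 0) = 0.195000

P(0.6) = 11×L_0(0.6) + 11×L_1(0.6) + 3×L_2(0.6)
P(0.6) = 9.440000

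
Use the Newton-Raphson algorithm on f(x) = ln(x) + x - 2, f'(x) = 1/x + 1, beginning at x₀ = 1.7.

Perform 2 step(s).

f(x) = ln(x) + x - 2
f'(x) = 1/x + 1
x₀ = 1.7

Newton-Raphson formula: x_{n+1} = x_n - f(x_n)/f'(x_n)

Iteration 1:
  f(1.700000) = 0.230628
  f'(1.700000) = 1.588235
  x_1 = 1.700000 - 0.230628/1.588235 = 1.554790
Iteration 2:
  f(1.554790) = -0.003870
  f'(1.554790) = 1.643174
  x_2 = 1.554790 - (-0.003870)/1.643174 = 1.557145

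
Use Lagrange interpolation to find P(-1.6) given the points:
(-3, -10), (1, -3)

Lagrange interpolation formula:
P(x) = Σ yᵢ × Lᵢ(x)
where Lᵢ(x) = Π_{j≠i} (x - xⱼ)/(xᵢ - xⱼ)

L_0(-1.6) = (-1.6 - 1)/(-3 - 1) = 0.650000
L_1(-1.6) = (-1.6 - (-3))/(1 - (-3)) = 0.350000

P(-1.6) = (-10)×L_0(-1.6) + (-3)×L_1(-1.6)
P(-1.6) = -7.550000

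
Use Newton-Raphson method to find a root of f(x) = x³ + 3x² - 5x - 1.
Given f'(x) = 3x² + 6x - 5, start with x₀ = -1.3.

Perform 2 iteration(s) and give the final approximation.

f(x) = x³ + 3x² - 5x - 1
f'(x) = 3x² + 6x - 5
x₀ = -1.3

Newton-Raphson formula: x_{n+1} = x_n - f(x_n)/f'(x_n)

Iteration 1:
  f(-1.300000) = 8.373000
  f'(-1.300000) = -7.730000
  x_1 = -1.300000 - 8.373000/(-7.730000) = -0.216818
Iteration 2:
  f(-0.216818) = 0.214925
  f'(-0.216818) = -6.159876
  x_2 = -0.216818 - 0.214925/(-6.159876) = -0.181926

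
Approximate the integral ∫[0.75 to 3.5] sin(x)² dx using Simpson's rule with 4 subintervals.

f(x) = sin(x)²
a = 0.75, b = 3.5, n = 4
h = (b - a)/n = 0.687500

Simpson's rule: (h/3)[f(x₀) + 4f(x₁) + 2f(x₂) + ... + f(xₙ)]

x_0 = 0.7500, f(x_0) = 0.464631, coefficient = 1
x_1 = 1.4375, f(x_1) = 0.982337, coefficient = 4
x_2 = 2.1250, f(x_2) = 0.723044, coefficient = 2
x_3 = 2.8125, f(x_3) = 0.104448, coefficient = 4
x_4 = 3.5000, f(x_4) = 0.123049, coefficient = 1

I ≈ (0.687500/3) × 6.380909 = 1.462292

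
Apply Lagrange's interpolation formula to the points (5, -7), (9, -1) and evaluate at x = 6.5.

Lagrange interpolation formula:
P(x) = Σ yᵢ × Lᵢ(x)
where Lᵢ(x) = Π_{j≠i} (x - xⱼ)/(xᵢ - xⱼ)

L_0(6.5) = (6.5 - 9)/(5 - 9) = 0.625000
L_1(6.5) = (6.5 - 5)/(9 - 5) = 0.375000

P(6.5) = (-7)×L_0(6.5) + (-1)×L_1(6.5)
P(6.5) = -4.750000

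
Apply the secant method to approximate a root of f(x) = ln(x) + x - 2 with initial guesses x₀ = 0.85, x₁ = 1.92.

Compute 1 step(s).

f(x) = ln(x) + x - 2
x₀ = 0.85, x₁ = 1.92

Secant formula: x_{n+1} = x_n - f(x_n)(x_n - x_{n-1})/(f(x_n) - f(x_{n-1}))

Iteration 1:
  f(0.850000) = -1.312519
  f(1.920000) = 0.572325
  x_2 = 1.920000 - 0.572325×(1.920000 - 0.850000)/(0.572325 - (-1.312519))
       = 1.595099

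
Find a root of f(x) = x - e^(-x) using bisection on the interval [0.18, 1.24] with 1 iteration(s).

f(x) = x - e^(-x)
Initial interval: [0.18, 1.24]

Iteration 1:
  c_1 = (0.180000 + 1.240000)/2 = 0.710000
  f(c_1) = f(0.710000) = 0.218356
  f(a) × f(c) < 0, new interval: [0.180000, 0.710000]

After 1 iteration(s), the approximation is c_1 = 0.710000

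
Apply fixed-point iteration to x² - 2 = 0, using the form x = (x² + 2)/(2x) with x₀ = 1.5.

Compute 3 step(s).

Equation: x² - 2 = 0
Fixed-point form: x = (x² + 2)/(2x)
x₀ = 1.5

x_1 = g(1.500000) = 1.416667
x_2 = g(1.416667) = 1.414216
x_3 = g(1.414216) = 1.414214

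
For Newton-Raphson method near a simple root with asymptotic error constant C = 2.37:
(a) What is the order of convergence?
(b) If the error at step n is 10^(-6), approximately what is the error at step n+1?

(a) Newton-Raphson has quadratic (order 2) convergence near simple roots.
    This means |e_{n+1}| ≈ C|e_n|².

(b) With |e_n| = 10^(-6) and C = 2.37:
    |e_{n+1}| ≈ 2.37 × (10^(-6))² = 2.37 × 10^(-12)

(a) 2 (quadratic); (b) |e_{n+1}| ≈ 2.370e-12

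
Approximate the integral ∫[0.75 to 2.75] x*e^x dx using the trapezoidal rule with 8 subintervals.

f(x) = x*e^x
a = 0.75, b = 2.75, n = 8
h = (b - a)/n = 0.250000

Trapezoidal rule: (h/2)[f(x₀) + 2f(x₁) + 2f(x₂) + ... + f(xₙ)]

x_0 = 0.7500, f(x_0) = 1.587750, coefficient = 1
x_1 = 1.0000, f(x_1) = 2.718282, coefficient = 2
x_2 = 1.2500, f(x_2) = 4.362929, coefficient = 2
x_3 = 1.5000, f(x_3) = 6.722534, coefficient = 2
x_4 = 1.7500, f(x_4) = 10.070555, coefficient = 2
x_5 = 2.0000, f(x_5) = 14.778112, coefficient = 2
x_6 = 2.2500, f(x_6) = 21.347406, coefficient = 2
x_7 = 2.5000, f(x_7) = 30.456235, coefficient = 2
x_8 = 2.7500, f(x_8) = 43.017238, coefficient = 1

I ≈ (0.250000/2) × 225.517091 = 28.189636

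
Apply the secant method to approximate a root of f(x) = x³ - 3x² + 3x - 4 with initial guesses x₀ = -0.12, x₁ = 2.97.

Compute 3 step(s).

f(x) = x³ - 3x² + 3x - 4
x₀ = -0.12, x₁ = 2.97

Secant formula: x_{n+1} = x_n - f(x_n)(x_n - x_{n-1})/(f(x_n) - f(x_{n-1}))

Iteration 1:
  f(-0.120000) = -4.404928
  f(2.970000) = 4.645373
  x_2 = 2.970000 - 4.645373×(2.970000 - (-0.120000))/(4.645373 - (-4.404928))
       = 1.383953
Iteration 2:
  f(2.970000) = 4.645373
  f(1.383953) = -2.943398
  x_3 = 1.383953 - (-2.943398)×(1.383953 - 2.970000)/(-2.943398 - 4.645373)
       = 1.999121
Iteration 3:
  f(1.383953) = -2.943398
  f(1.999121) = -2.002635
  x_4 = 1.999121 - (-2.002635)×(1.999121 - 1.383953)/(-2.002635 - (-2.943398))
       = 3.308651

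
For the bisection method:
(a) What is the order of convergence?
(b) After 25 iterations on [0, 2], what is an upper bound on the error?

(a) Bisection has linear (order 1) convergence; the error is halved each step.

(b) Error bound = (b-a)/2^n = (2 - 0)/2^{25}
    = 2/2^{25}

(a) 1 (linear); (b) error ≤ 5.96e-08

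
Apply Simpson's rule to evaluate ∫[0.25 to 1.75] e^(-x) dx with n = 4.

f(x) = e^(-x)
a = 0.25, b = 1.75, n = 4
h = (b - a)/n = 0.375000

Simpson's rule: (h/3)[f(x₀) + 4f(x₁) + 2f(x₂) + ... + f(xₙ)]

x_0 = 0.2500, f(x_0) = 0.778801, coefficient = 1
x_1 = 0.6250, f(x_1) = 0.535261, coefficient = 4
x_2 = 1.0000, f(x_2) = 0.367879, coefficient = 2
x_3 = 1.3750, f(x_3) = 0.252840, coefficient = 4
x_4 = 1.7500, f(x_4) = 0.173774, coefficient = 1

I ≈ (0.375000/3) × 4.840738 = 0.605092
Exact value: 0.605027
Error: 0.000065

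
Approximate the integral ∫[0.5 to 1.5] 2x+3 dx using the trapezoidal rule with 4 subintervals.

f(x) = 2x+3
a = 0.5, b = 1.5, n = 4
h = (b - a)/n = 0.250000

Trapezoidal rule: (h/2)[f(x₀) + 2f(x₁) + 2f(x₂) + ... + f(xₙ)]

x_0 = 0.5000, f(x_0) = 4.000000, coefficient = 1
x_1 = 0.7500, f(x_1) = 4.500000, coefficient = 2
x_2 = 1.0000, f(x_2) = 5.000000, coefficient = 2
x_3 = 1.2500, f(x_3) = 5.500000, coefficient = 2
x_4 = 1.5000, f(x_4) = 6.000000, coefficient = 1

I ≈ (0.250000/2) × 40.000000 = 5.000000
Exact value: 5.000000
Error: 0.000000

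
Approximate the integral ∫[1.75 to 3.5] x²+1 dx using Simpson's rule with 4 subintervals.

f(x) = x²+1
a = 1.75, b = 3.5, n = 4
h = (b - a)/n = 0.437500

Simpson's rule: (h/3)[f(x₀) + 4f(x₁) + 2f(x₂) + ... + f(xₙ)]

x_0 = 1.7500, f(x_0) = 4.062500, coefficient = 1
x_1 = 2.1875, f(x_1) = 5.785156, coefficient = 4
x_2 = 2.6250, f(x_2) = 7.890625, coefficient = 2
x_3 = 3.0625, f(x_3) = 10.378906, coefficient = 4
x_4 = 3.5000, f(x_4) = 13.250000, coefficient = 1

I ≈ (0.437500/3) × 97.750000 = 14.255208
Exact value: 14.255208
Error: 0.000000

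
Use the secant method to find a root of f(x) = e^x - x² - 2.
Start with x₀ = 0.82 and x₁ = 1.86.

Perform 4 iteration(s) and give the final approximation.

f(x) = e^x - x² - 2
x₀ = 0.82, x₁ = 1.86

Secant formula: x_{n+1} = x_n - f(x_n)(x_n - x_{n-1})/(f(x_n) - f(x_{n-1}))

Iteration 1:
  f(0.820000) = -0.401900
  f(1.860000) = 0.964137
  x_2 = 1.860000 - 0.964137×(1.860000 - 0.820000)/(0.964137 - (-0.401900))
       = 1.125977
Iteration 2:
  f(1.860000) = 0.964137
  f(1.125977) = -0.184596
  x_3 = 1.125977 - (-0.184596)×(1.125977 - 1.860000)/(-0.184596 - 0.964137)
       = 1.243931
Iteration 3:
  f(1.125977) = -0.184596
  f(1.243931) = -0.078140
  x_4 = 1.243931 - (-0.078140)×(1.243931 - 1.125977)/(-0.078140 - (-0.184596))
       = 1.330510
Iteration 4:
  f(1.243931) = -0.078140
  f(1.330510) = 0.012716
  x_5 = 1.330510 - 0.012716×(1.330510 - 1.243931)/(0.012716 - (-0.078140))
       = 1.318393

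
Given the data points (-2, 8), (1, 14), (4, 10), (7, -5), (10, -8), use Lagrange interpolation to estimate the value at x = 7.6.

Lagrange interpolation formula:
P(x) = Σ yᵢ × Lᵢ(x)
where Lᵢ(x) = Π_{j≠i} (x - xⱼ)/(xᵢ - xⱼ)

L_0(7.6) = (7.6 - 1)/(-2 - 1) × (7.6 - 4)/(-2 - 4) × (7.6 - 7)/(-2 - 7) × (7.6 - 10)/(-2 - 10) = -0.017600
L_1(7.6) = (7.6 - (-2))/(1 - (-2)) × (7.6 - 4)/(1 - 4) × (7.6 - 7)/(1 - 7) × (7.6 - 10)/(1 - 10) = 0.102400
L_2(7.6) = (7.6 - (-2))/(4 - (-2)) × (7.6 - 1)/(4 - 1) × (7.6 - 7)/(4 - 7) × (7.6 - 10)/(4 - 10) = -0.281600
L_3(7.6) = (7.6 - (-2))/(7 - (-2)) × (7.6 - 1)/(7 - 1) × (7.6 - 4)/(7 - 4) × (7.6 - 10)/(7 - 10) = 1.126400
L_4(7.6) = (7.6 - (-2))/(10 - (-2)) × (7.6 - 1)/(10 - 1) × (7.6 - 4)/(10 - 4) × (7.6 - 7)/(10 - 7) = 0.070400

P(7.6) = 8×L_0(7.6) + 14×L_1(7.6) + 10×L_2(7.6) + (-5)×L_3(7.6) + (-8)×L_4(7.6)
P(7.6) = -7.718400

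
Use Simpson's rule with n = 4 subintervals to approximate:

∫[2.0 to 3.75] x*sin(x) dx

f(x) = x*sin(x)
a = 2.0, b = 3.75, n = 4
h = (b - a)/n = 0.437500

Simpson's rule: (h/3)[f(x₀) + 4f(x₁) + 2f(x₂) + ... + f(xₙ)]

x_0 = 2.0000, f(x_0) = 1.818595, coefficient = 1
x_1 = 2.4375, f(x_1) = 1.577897, coefficient = 4
x_2 = 2.8750, f(x_2) = 0.757407, coefficient = 2
x_3 = 3.3125, f(x_3) = -0.563379, coefficient = 4
x_4 = 3.7500, f(x_4) = -2.143355, coefficient = 1

I ≈ (0.437500/3) × 5.248130 = 0.765352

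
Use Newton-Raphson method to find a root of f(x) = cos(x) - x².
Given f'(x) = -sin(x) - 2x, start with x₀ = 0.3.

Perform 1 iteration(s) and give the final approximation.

f(x) = cos(x) - x²
f'(x) = -sin(x) - 2x
x₀ = 0.3

Newton-Raphson formula: x_{n+1} = x_n - f(x_n)/f'(x_n)

Iteration 1:
  f(0.300000) = 0.865336
  f'(0.300000) = -0.895520
  x_1 = 0.300000 - 0.865336/(-0.895520) = 1.266295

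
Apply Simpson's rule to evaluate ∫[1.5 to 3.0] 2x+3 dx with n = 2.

f(x) = 2x+3
a = 1.5, b = 3.0, n = 2
h = (b - a)/n = 0.750000

Simpson's rule: (h/3)[f(x₀) + 4f(x₁) + 2f(x₂) + ... + f(xₙ)]

x_0 = 1.5000, f(x_0) = 6.000000, coefficient = 1
x_1 = 2.2500, f(x_1) = 7.500000, coefficient = 4
x_2 = 3.0000, f(x_2) = 9.000000, coefficient = 1

I ≈ (0.750000/3) × 45.000000 = 11.250000
Exact value: 11.250000
Error: 0.000000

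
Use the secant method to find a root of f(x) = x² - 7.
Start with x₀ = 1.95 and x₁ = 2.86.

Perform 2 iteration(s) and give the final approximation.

f(x) = x² - 7
x₀ = 1.95, x₁ = 2.86

Secant formula: x_{n+1} = x_n - f(x_n)(x_n - x_{n-1})/(f(x_n) - f(x_{n-1}))

Iteration 1:
  f(1.950000) = -3.197500
  f(2.860000) = 1.179600
  x_2 = 2.860000 - 1.179600×(2.860000 - 1.950000)/(1.179600 - (-3.197500))
       = 2.614761
Iteration 2:
  f(2.860000) = 1.179600
  f(2.614761) = -0.163025
  x_3 = 2.614761 - (-0.163025)×(2.614761 - 2.860000)/(-0.163025 - 1.179600)
       = 2.644539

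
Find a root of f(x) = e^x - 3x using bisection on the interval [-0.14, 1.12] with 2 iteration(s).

f(x) = e^x - 3x
Initial interval: [-0.14, 1.12]

Iteration 1:
  c_1 = (-0.140000 + 1.120000)/2 = 0.490000
  f(c_1) = f(0.490000) = 0.162316
  f(a) × f(c) ≥ 0, new interval: [0.490000, 1.120000]
Iteration 2:
  c_2 = (0.490000 + 1.120000)/2 = 0.805000
  f(c_2) = f(0.805000) = -0.178304
  f(a) × f(c) < 0, new interval: [0.490000, 0.805000]

After 2 iteration(s), the approximation is c_2 = 0.805000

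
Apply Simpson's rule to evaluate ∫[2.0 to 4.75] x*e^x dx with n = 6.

f(x) = x*e^x
a = 2.0, b = 4.75, n = 6
h = (b - a)/n = 0.458333

Simpson's rule: (h/3)[f(x₀) + 4f(x₁) + 2f(x₂) + ... + f(xₙ)]

x_0 = 2.0000, f(x_0) = 14.778112, coefficient = 1
x_1 = 2.4583, f(x_1) = 28.726411, coefficient = 4
x_2 = 2.9167, f(x_2) = 53.898793, coefficient = 2
x_3 = 3.3750, f(x_3) = 98.631958, coefficient = 4
x_4 = 3.8333, f(x_4) = 177.162622, coefficient = 2
x_5 = 4.2917, f(x_5) = 313.670109, coefficient = 4
x_6 = 4.7500, f(x_6) = 549.025352, coefficient = 1

I ≈ (0.458333/3) × 2790.040204 = 426.256142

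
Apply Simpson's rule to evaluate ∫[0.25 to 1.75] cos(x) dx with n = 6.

f(x) = cos(x)
a = 0.25, b = 1.75, n = 6
h = (b - a)/n = 0.250000

Simpson's rule: (h/3)[f(x₀) + 4f(x₁) + 2f(x₂) + ... + f(xₙ)]

x_0 = 0.2500, f(x_0) = 0.968912, coefficient = 1
x_1 = 0.5000, f(x_1) = 0.877583, coefficient = 4
x_2 = 0.7500, f(x_2) = 0.731689, coefficient = 2
x_3 = 1.0000, f(x_3) = 0.540302, coefficient = 4
x_4 = 1.2500, f(x_4) = 0.315322, coefficient = 2
x_5 = 1.5000, f(x_5) = 0.070737, coefficient = 4
x_6 = 1.7500, f(x_6) = -0.178246, coefficient = 1

I ≈ (0.250000/3) × 8.839177 = 0.736598
Exact value: 0.736582
Error: 0.000016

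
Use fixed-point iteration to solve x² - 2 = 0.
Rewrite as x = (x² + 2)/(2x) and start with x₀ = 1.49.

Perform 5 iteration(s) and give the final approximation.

Equation: x² - 2 = 0
Fixed-point form: x = (x² + 2)/(2x)
x₀ = 1.49

x_1 = g(1.490000) = 1.416141
x_2 = g(1.416141) = 1.414215
x_3 = g(1.414215) = 1.414214
x_4 = g(1.414214) = 1.414214
x_5 = g(1.414214) = 1.414214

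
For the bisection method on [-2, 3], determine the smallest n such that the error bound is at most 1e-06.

We need (b-a)/2^n ≤ 1e-06
(3 - (-2))/2^n ≤ 1e-06
5/2^n ≤ 1e-06
2^n ≥ 5000000
n ≥ log₂(5000000) = 22.25
n ≥ 23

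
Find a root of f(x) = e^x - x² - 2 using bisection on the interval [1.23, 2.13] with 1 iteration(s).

f(x) = e^x - x² - 2
Initial interval: [1.23, 2.13]

Iteration 1:
  c_1 = (1.230000 + 2.130000)/2 = 1.680000
  f(c_1) = f(1.680000) = 0.543156
  f(a) × f(c) < 0, new interval: [1.230000, 1.680000]

After 1 iteration(s), the approximation is c_1 = 1.680000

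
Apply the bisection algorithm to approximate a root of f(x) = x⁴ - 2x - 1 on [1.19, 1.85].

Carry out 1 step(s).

f(x) = x⁴ - 2x - 1
Initial interval: [1.19, 1.85]

Iteration 1:
  c_1 = (1.190000 + 1.850000)/2 = 1.520000
  f(c_1) = f(1.520000) = 1.297948
  f(a) × f(c) < 0, new interval: [1.190000, 1.520000]

After 1 iteration(s), the approximation is c_1 = 1.520000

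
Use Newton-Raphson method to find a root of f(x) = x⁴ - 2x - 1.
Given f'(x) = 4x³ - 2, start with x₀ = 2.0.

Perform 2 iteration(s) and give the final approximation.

f(x) = x⁴ - 2x - 1
f'(x) = 4x³ - 2
x₀ = 2.0

Newton-Raphson formula: x_{n+1} = x_n - f(x_n)/f'(x_n)

Iteration 1:
  f(2.000000) = 11.000000
  f'(2.000000) = 30.000000
  x_1 = 2.000000 - 11.000000/30.000000 = 1.633333
Iteration 2:
  f(1.633333) = 2.850372
  f'(1.633333) = 15.429481
  x_2 = 1.633333 - 2.850372/15.429481 = 1.448598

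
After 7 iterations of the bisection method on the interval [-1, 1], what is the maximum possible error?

Bisection error bound: |error| ≤ (b-a)/2^n
|error| ≤ (1 - (-1))/2^7 = 2/2^7
|error| ≤ 0.0156250000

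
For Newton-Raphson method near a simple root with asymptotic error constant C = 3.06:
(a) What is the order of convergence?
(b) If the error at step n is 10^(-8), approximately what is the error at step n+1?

(a) Newton-Raphson has quadratic (order 2) convergence near simple roots.
    This means |e_{n+1}| ≈ C|e_n|².

(b) With |e_n| = 10^(-8) and C = 3.06:
    |e_{n+1}| ≈ 3.06 × (10^(-8))² = 3.06 × 10^(-16)

(a) 2 (quadratic); (b) |e_{n+1}| ≈ 3.060e-16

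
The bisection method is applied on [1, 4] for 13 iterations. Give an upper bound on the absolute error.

Bisection error bound: |error| ≤ (b-a)/2^n
|error| ≤ (4 - 1)/2^13 = 3/2^13
|error| ≤ 0.0003662109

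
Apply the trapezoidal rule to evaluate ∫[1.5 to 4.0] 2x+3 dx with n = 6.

f(x) = 2x+3
a = 1.5, b = 4.0, n = 6
h = (b - a)/n = 0.416667

Trapezoidal rule: (h/2)[f(x₀) + 2f(x₁) + 2f(x₂) + ... + f(xₙ)]

x_0 = 1.5000, f(x_0) = 6.000000, coefficient = 1
x_1 = 1.9167, f(x_1) = 6.833333, coefficient = 2
x_2 = 2.3333, f(x_2) = 7.666667, coefficient = 2
x_3 = 2.7500, f(x_3) = 8.500000, coefficient = 2
x_4 = 3.1667, f(x_4) = 9.333333, coefficient = 2
x_5 = 3.5833, f(x_5) = 10.166667, coefficient = 2
x_6 = 4.0000, f(x_6) = 11.000000, coefficient = 1

I ≈ (0.416667/2) × 102.000000 = 21.250000
Exact value: 21.250000
Error: 0.000000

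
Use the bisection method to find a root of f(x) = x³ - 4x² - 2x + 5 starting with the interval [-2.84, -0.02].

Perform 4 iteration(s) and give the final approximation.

f(x) = x³ - 4x² - 2x + 5
Initial interval: [-2.84, -0.02]

Iteration 1:
  c_1 = (-2.840000 + (-0.020000))/2 = -1.430000
  f(c_1) = f(-1.430000) = -3.243807
  f(a) × f(c) ≥ 0, new interval: [-1.430000, -0.020000]
Iteration 2:
  c_2 = (-1.430000 + (-0.020000))/2 = -0.725000
  f(c_2) = f(-0.725000) = 3.966422
  f(a) × f(c) < 0, new interval: [-1.430000, -0.725000]
Iteration 3:
  c_3 = (-1.430000 + (-0.725000))/2 = -1.077500
  f(c_3) = f(-1.077500) = 1.259991
  f(a) × f(c) < 0, new interval: [-1.430000, -1.077500]
Iteration 4:
  c_4 = (-1.430000 + (-1.077500))/2 = -1.253750
  f(c_4) = f(-1.253750) = -0.750812
  f(a) × f(c) ≥ 0, new interval: [-1.253750, -1.077500]

After 4 iteration(s), the approximation is c_4 = -1.253750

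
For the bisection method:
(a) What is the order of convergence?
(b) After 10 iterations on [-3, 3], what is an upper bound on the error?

(a) Bisection has linear (order 1) convergence; the error is halved each step.

(b) Error bound = (b-a)/2^n = (3 - (-3))/2^{10}
    = 6/2^{10}

(a) 1 (linear); (b) error ≤ 5.86e-03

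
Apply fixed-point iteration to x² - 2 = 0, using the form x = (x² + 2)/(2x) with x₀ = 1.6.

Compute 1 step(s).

Equation: x² - 2 = 0
Fixed-point form: x = (x² + 2)/(2x)
x₀ = 1.6

x_1 = g(1.600000) = 1.425000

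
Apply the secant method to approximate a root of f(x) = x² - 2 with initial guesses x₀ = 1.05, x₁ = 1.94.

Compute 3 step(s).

f(x) = x² - 2
x₀ = 1.05, x₁ = 1.94

Secant formula: x_{n+1} = x_n - f(x_n)(x_n - x_{n-1})/(f(x_n) - f(x_{n-1}))

Iteration 1:
  f(1.050000) = -0.897500
  f(1.940000) = 1.763600
  x_2 = 1.940000 - 1.763600×(1.940000 - 1.050000)/(1.763600 - (-0.897500))
       = 1.350167
Iteration 2:
  f(1.940000) = 1.763600
  f(1.350167) = -0.177048
  x_3 = 1.350167 - (-0.177048)×(1.350167 - 1.940000)/(-0.177048 - 1.763600)
       = 1.403979
Iteration 3:
  f(1.350167) = -0.177048
  f(1.403979) = -0.028844
  x_4 = 1.403979 - (-0.028844)×(1.403979 - 1.350167)/(-0.028844 - (-0.177048))
       = 1.414452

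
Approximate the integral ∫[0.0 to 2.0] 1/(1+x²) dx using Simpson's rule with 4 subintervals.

f(x) = 1/(1+x²)
a = 0.0, b = 2.0, n = 4
h = (b - a)/n = 0.500000

Simpson's rule: (h/3)[f(x₀) + 4f(x₁) + 2f(x₂) + ... + f(xₙ)]

x_0 = 0.0000, f(x_0) = 1.000000, coefficient = 1
x_1 = 0.5000, f(x_1) = 0.800000, coefficient = 4
x_2 = 1.0000, f(x_2) = 0.500000, coefficient = 2
x_3 = 1.5000, f(x_3) = 0.307692, coefficient = 4
x_4 = 2.0000, f(x_4) = 0.200000, coefficient = 1

I ≈ (0.500000/3) × 6.630769 = 1.105128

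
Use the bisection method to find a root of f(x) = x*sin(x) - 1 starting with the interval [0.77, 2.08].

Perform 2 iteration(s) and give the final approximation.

f(x) = x*sin(x) - 1
Initial interval: [0.77, 2.08]

Iteration 1:
  c_1 = (0.770000 + 2.080000)/2 = 1.425000
  f(c_1) = f(1.425000) = 0.409882
  f(a) × f(c) < 0, new interval: [0.770000, 1.425000]
Iteration 2:
  c_2 = (0.770000 + 1.425000)/2 = 1.097500
  f(c_2) = f(1.097500) = -0.023148
  f(a) × f(c) ≥ 0, new interval: [1.097500, 1.425000]

After 2 iteration(s), the approximation is c_2 = 1.097500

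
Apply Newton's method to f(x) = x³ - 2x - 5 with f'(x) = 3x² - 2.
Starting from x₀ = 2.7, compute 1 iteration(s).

f(x) = x³ - 2x - 5
f'(x) = 3x² - 2
x₀ = 2.7

Newton-Raphson formula: x_{n+1} = x_n - f(x_n)/f'(x_n)

Iteration 1:
  f(2.700000) = 9.283000
  f'(2.700000) = 19.870000
  x_1 = 2.700000 - 9.283000/19.870000 = 2.232813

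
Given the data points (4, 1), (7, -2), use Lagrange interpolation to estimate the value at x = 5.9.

Lagrange interpolation formula:
P(x) = Σ yᵢ × Lᵢ(x)
where Lᵢ(x) = Π_{j≠i} (x - xⱼ)/(xᵢ - xⱼ)

L_0(5.9) = (5.9 - 7)/(4 - 7) = 0.366667
L_1(5.9) = (5.9 - 4)/(7 - 4) = 0.633333

P(5.9) = 1×L_0(5.9) + (-2)×L_1(5.9)
P(5.9) = -0.900000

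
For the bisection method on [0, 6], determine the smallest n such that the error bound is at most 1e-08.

We need (b-a)/2^n ≤ 1e-08
(6 - 0)/2^n ≤ 1e-08
6/2^n ≤ 1e-08
2^n ≥ 600000000
n ≥ log₂(600000000) = 29.16
n ≥ 30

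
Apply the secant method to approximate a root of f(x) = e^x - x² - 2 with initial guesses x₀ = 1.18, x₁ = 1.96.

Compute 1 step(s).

f(x) = e^x - x² - 2
x₀ = 1.18, x₁ = 1.96

Secant formula: x_{n+1} = x_n - f(x_n)(x_n - x_{n-1})/(f(x_n) - f(x_{n-1}))

Iteration 1:
  f(1.180000) = -0.138026
  f(1.960000) = 1.257727
  x_2 = 1.960000 - 1.257727×(1.960000 - 1.180000)/(1.257727 - (-0.138026))
       = 1.257134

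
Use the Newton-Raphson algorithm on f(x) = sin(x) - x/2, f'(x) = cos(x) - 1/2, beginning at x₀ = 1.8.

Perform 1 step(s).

f(x) = sin(x) - x/2
f'(x) = cos(x) - 1/2
x₀ = 1.8

Newton-Raphson formula: x_{n+1} = x_n - f(x_n)/f'(x_n)

Iteration 1:
  f(1.800000) = 0.073848
  f'(1.800000) = -0.727202
  x_1 = 1.800000 - 0.073848/(-0.727202) = 1.901550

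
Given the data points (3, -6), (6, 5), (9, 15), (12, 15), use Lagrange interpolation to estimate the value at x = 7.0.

Lagrange interpolation formula:
P(x) = Σ yᵢ × Lᵢ(x)
where Lᵢ(x) = Π_{j≠i} (x - xⱼ)/(xᵢ - xⱼ)

L_0(7.0) = (7.0 - 6)/(3 - 6) × (7.0 - 9)/(3 - 9) × (7.0 - 12)/(3 - 12) = -0.061728
L_1(7.0) = (7.0 - 3)/(6 - 3) × (7.0 - 9)/(6 - 9) × (7.0 - 12)/(6 - 12) = 0.740741
L_2(7.0) = (7.0 - 3)/(9 - 3) × (7.0 - 6)/(9 - 6) × (7.0 - 12)/(9 - 12) = 0.370370
L_3(7.0) = (7.0 - 3)/(12 - 3) × (7.0 - 6)/(12 - 6) × (7.0 - 9)/(12 - 9) = -0.049383

P(7.0) = (-6)×L_0(7.0) + 5×L_1(7.0) + 15×L_2(7.0) + 15×L_3(7.0)
P(7.0) = 8.888889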